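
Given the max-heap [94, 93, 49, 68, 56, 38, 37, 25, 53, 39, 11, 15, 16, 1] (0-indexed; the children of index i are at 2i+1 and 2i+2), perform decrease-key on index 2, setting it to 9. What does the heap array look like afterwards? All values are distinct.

[94, 93, 38, 68, 56, 16, 37, 25, 53, 39, 11, 15, 9, 1]

set index 2 from 49 to 9 → [94, 93, 9, 68, 56, 38, 37, 25, 53, 39, 11, 15, 16, 1]
9 vs larger child 38 at index 5, swap → [94, 93, 38, 68, 56, 9, 37, 25, 53, 39, 11, 15, 16, 1]
9 vs larger child 16 at index 12, swap → [94, 93, 38, 68, 56, 16, 37, 25, 53, 39, 11, 15, 9, 1]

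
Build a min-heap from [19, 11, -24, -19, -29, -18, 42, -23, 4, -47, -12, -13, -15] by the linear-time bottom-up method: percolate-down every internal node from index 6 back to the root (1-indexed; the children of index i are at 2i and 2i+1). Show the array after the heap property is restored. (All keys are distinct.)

sift down from index 6: already satisfies heap property
sift down from index 5:
  -29 vs smaller child -47 at index 10, swap → [19, 11, -24, -19, -47, -18, 42, -23, 4, -29, -12, -13, -15]
sift down from index 4:
  -19 vs smaller child -23 at index 8, swap → [19, 11, -24, -23, -47, -18, 42, -19, 4, -29, -12, -13, -15]
sift down from index 3: already satisfies heap property
sift down from index 2:
  11 vs smaller child -47 at index 5, swap → [19, -47, -24, -23, 11, -18, 42, -19, 4, -29, -12, -13, -15]
  11 vs smaller child -29 at index 10, swap → [19, -47, -24, -23, -29, -18, 42, -19, 4, 11, -12, -13, -15]
sift down from index 1:
  19 vs smaller child -47 at index 2, swap → [-47, 19, -24, -23, -29, -18, 42, -19, 4, 11, -12, -13, -15]
  19 vs smaller child -29 at index 5, swap → [-47, -29, -24, -23, 19, -18, 42, -19, 4, 11, -12, -13, -15]
  19 vs smaller child -12 at index 11, swap → [-47, -29, -24, -23, -12, -18, 42, -19, 4, 11, 19, -13, -15]

[-47, -29, -24, -23, -12, -18, 42, -19, 4, 11, 19, -13, -15]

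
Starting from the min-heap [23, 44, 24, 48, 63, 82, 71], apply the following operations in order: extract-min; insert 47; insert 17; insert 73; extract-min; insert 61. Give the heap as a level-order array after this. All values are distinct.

[24, 44, 47, 48, 63, 82, 71, 73, 61]

extract-min → returns 23:
  remove root 23; move last element 71 to root → [71, 44, 24, 48, 63, 82]
  71 vs smaller child 24 at index 2, swap → [24, 44, 71, 48, 63, 82]
insert 47:
  append 47 at index 6 → [24, 44, 71, 48, 63, 82, 47]
  47 < parent 71 at index 2, swap → [24, 44, 47, 48, 63, 82, 71]
insert 17:
  append 17 at index 7 → [24, 44, 47, 48, 63, 82, 71, 17]
  17 < parent 48 at index 3, swap → [24, 44, 47, 17, 63, 82, 71, 48]
  17 < parent 44 at index 1, swap → [24, 17, 47, 44, 63, 82, 71, 48]
  17 < parent 24 at index 0, swap → [17, 24, 47, 44, 63, 82, 71, 48]
insert 73:
  append 73 at index 8 → [17, 24, 47, 44, 63, 82, 71, 48, 73] (no swap needed)
extract-min → returns 17:
  remove root 17; move last element 73 to root → [73, 24, 47, 44, 63, 82, 71, 48]
  73 vs smaller child 24 at index 1, swap → [24, 73, 47, 44, 63, 82, 71, 48]
  73 vs smaller child 44 at index 3, swap → [24, 44, 47, 73, 63, 82, 71, 48]
  73 vs only child 48 at index 7, swap → [24, 44, 47, 48, 63, 82, 71, 73]
insert 61:
  append 61 at index 8 → [24, 44, 47, 48, 63, 82, 71, 73, 61] (no swap needed)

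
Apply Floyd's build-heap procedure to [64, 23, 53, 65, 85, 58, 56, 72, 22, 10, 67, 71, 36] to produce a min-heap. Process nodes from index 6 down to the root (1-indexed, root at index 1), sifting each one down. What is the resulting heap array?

[10, 22, 36, 64, 23, 53, 56, 72, 65, 85, 67, 71, 58]

sift down from index 6:
  58 vs smaller child 36 at index 13, swap → [64, 23, 53, 65, 85, 36, 56, 72, 22, 10, 67, 71, 58]
sift down from index 5:
  85 vs smaller child 10 at index 10, swap → [64, 23, 53, 65, 10, 36, 56, 72, 22, 85, 67, 71, 58]
sift down from index 4:
  65 vs smaller child 22 at index 9, swap → [64, 23, 53, 22, 10, 36, 56, 72, 65, 85, 67, 71, 58]
sift down from index 3:
  53 vs smaller child 36 at index 6, swap → [64, 23, 36, 22, 10, 53, 56, 72, 65, 85, 67, 71, 58]
sift down from index 2:
  23 vs smaller child 10 at index 5, swap → [64, 10, 36, 22, 23, 53, 56, 72, 65, 85, 67, 71, 58]
sift down from index 1:
  64 vs smaller child 10 at index 2, swap → [10, 64, 36, 22, 23, 53, 56, 72, 65, 85, 67, 71, 58]
  64 vs smaller child 22 at index 4, swap → [10, 22, 36, 64, 23, 53, 56, 72, 65, 85, 67, 71, 58]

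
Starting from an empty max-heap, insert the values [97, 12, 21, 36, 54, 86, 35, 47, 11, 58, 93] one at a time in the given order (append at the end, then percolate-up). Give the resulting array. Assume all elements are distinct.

Insert 97:
  append 97 at index 0 → [97] (no swap needed)
Insert 12:
  append 12 at index 1 → [97, 12] (no swap needed)
Insert 21:
  append 21 at index 2 → [97, 12, 21] (no swap needed)
Insert 36:
  append 36 at index 3 → [97, 12, 21, 36]
  36 > parent 12 at index 1, swap → [97, 36, 21, 12]
Insert 54:
  append 54 at index 4 → [97, 36, 21, 12, 54]
  54 > parent 36 at index 1, swap → [97, 54, 21, 12, 36]
Insert 86:
  append 86 at index 5 → [97, 54, 21, 12, 36, 86]
  86 > parent 21 at index 2, swap → [97, 54, 86, 12, 36, 21]
Insert 35:
  append 35 at index 6 → [97, 54, 86, 12, 36, 21, 35] (no swap needed)
Insert 47:
  append 47 at index 7 → [97, 54, 86, 12, 36, 21, 35, 47]
  47 > parent 12 at index 3, swap → [97, 54, 86, 47, 36, 21, 35, 12]
Insert 11:
  append 11 at index 8 → [97, 54, 86, 47, 36, 21, 35, 12, 11] (no swap needed)
Insert 58:
  append 58 at index 9 → [97, 54, 86, 47, 36, 21, 35, 12, 11, 58]
  58 > parent 36 at index 4, swap → [97, 54, 86, 47, 58, 21, 35, 12, 11, 36]
  58 > parent 54 at index 1, swap → [97, 58, 86, 47, 54, 21, 35, 12, 11, 36]
Insert 93:
  append 93 at index 10 → [97, 58, 86, 47, 54, 21, 35, 12, 11, 36, 93]
  93 > parent 54 at index 4, swap → [97, 58, 86, 47, 93, 21, 35, 12, 11, 36, 54]
  93 > parent 58 at index 1, swap → [97, 93, 86, 47, 58, 21, 35, 12, 11, 36, 54]

[97, 93, 86, 47, 58, 21, 35, 12, 11, 36, 54]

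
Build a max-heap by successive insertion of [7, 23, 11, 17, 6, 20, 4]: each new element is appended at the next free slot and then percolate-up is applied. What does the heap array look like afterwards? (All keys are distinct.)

[23, 17, 20, 7, 6, 11, 4]

Insert 7:
  append 7 at index 0 → [7] (no swap needed)
Insert 23:
  append 23 at index 1 → [7, 23]
  23 > parent 7 at index 0, swap → [23, 7]
Insert 11:
  append 11 at index 2 → [23, 7, 11] (no swap needed)
Insert 17:
  append 17 at index 3 → [23, 7, 11, 17]
  17 > parent 7 at index 1, swap → [23, 17, 11, 7]
Insert 6:
  append 6 at index 4 → [23, 17, 11, 7, 6] (no swap needed)
Insert 20:
  append 20 at index 5 → [23, 17, 11, 7, 6, 20]
  20 > parent 11 at index 2, swap → [23, 17, 20, 7, 6, 11]
Insert 4:
  append 4 at index 6 → [23, 17, 20, 7, 6, 11, 4] (no swap needed)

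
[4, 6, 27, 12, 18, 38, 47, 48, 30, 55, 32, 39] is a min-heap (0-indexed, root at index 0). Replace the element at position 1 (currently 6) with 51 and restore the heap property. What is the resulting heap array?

[4, 12, 27, 30, 18, 38, 47, 48, 51, 55, 32, 39]

set index 1 from 6 to 51 → [4, 51, 27, 12, 18, 38, 47, 48, 30, 55, 32, 39]
51 vs smaller child 12 at index 3, swap → [4, 12, 27, 51, 18, 38, 47, 48, 30, 55, 32, 39]
51 vs smaller child 30 at index 8, swap → [4, 12, 27, 30, 18, 38, 47, 48, 51, 55, 32, 39]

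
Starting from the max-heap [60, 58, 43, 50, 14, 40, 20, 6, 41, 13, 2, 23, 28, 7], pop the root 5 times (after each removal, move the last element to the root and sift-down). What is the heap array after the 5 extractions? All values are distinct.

extract-max #1 returns 60:
  remove root 60; move last element 7 to root → [7, 58, 43, 50, 14, 40, 20, 6, 41, 13, 2, 23, 28]
  7 vs larger child 58 at index 1, swap → [58, 7, 43, 50, 14, 40, 20, 6, 41, 13, 2, 23, 28]
  7 vs larger child 50 at index 3, swap → [58, 50, 43, 7, 14, 40, 20, 6, 41, 13, 2, 23, 28]
  7 vs larger child 41 at index 8, swap → [58, 50, 43, 41, 14, 40, 20, 6, 7, 13, 2, 23, 28]
extract-max #2 returns 58:
  remove root 58; move last element 28 to root → [28, 50, 43, 41, 14, 40, 20, 6, 7, 13, 2, 23]
  28 vs larger child 50 at index 1, swap → [50, 28, 43, 41, 14, 40, 20, 6, 7, 13, 2, 23]
  28 vs larger child 41 at index 3, swap → [50, 41, 43, 28, 14, 40, 20, 6, 7, 13, 2, 23]
extract-max #3 returns 50:
  remove root 50; move last element 23 to root → [23, 41, 43, 28, 14, 40, 20, 6, 7, 13, 2]
  23 vs larger child 43 at index 2, swap → [43, 41, 23, 28, 14, 40, 20, 6, 7, 13, 2]
  23 vs larger child 40 at index 5, swap → [43, 41, 40, 28, 14, 23, 20, 6, 7, 13, 2]
extract-max #4 returns 43:
  remove root 43; move last element 2 to root → [2, 41, 40, 28, 14, 23, 20, 6, 7, 13]
  2 vs larger child 41 at index 1, swap → [41, 2, 40, 28, 14, 23, 20, 6, 7, 13]
  2 vs larger child 28 at index 3, swap → [41, 28, 40, 2, 14, 23, 20, 6, 7, 13]
  2 vs larger child 7 at index 8, swap → [41, 28, 40, 7, 14, 23, 20, 6, 2, 13]
extract-max #5 returns 41:
  remove root 41; move last element 13 to root → [13, 28, 40, 7, 14, 23, 20, 6, 2]
  13 vs larger child 40 at index 2, swap → [40, 28, 13, 7, 14, 23, 20, 6, 2]
  13 vs larger child 23 at index 5, swap → [40, 28, 23, 7, 14, 13, 20, 6, 2]

[40, 28, 23, 7, 14, 13, 20, 6, 2]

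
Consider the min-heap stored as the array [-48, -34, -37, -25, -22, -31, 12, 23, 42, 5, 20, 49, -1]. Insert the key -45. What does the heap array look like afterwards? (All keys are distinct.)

[-48, -34, -45, -25, -22, -31, -37, 23, 42, 5, 20, 49, -1, 12]

append -45 at index 13 → [-48, -34, -37, -25, -22, -31, 12, 23, 42, 5, 20, 49, -1, -45]
-45 < parent 12 at index 6, swap → [-48, -34, -37, -25, -22, -31, -45, 23, 42, 5, 20, 49, -1, 12]
-45 < parent -37 at index 2, swap → [-48, -34, -45, -25, -22, -31, -37, 23, 42, 5, 20, 49, -1, 12]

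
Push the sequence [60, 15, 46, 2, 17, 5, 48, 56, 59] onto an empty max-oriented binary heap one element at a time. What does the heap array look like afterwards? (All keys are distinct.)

[60, 59, 48, 56, 15, 5, 46, 2, 17]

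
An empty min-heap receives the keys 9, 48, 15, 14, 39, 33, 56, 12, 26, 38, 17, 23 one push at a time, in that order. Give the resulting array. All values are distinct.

[9, 12, 15, 14, 17, 23, 56, 48, 26, 39, 38, 33]

Insert 9:
  append 9 at index 0 → [9] (no swap needed)
Insert 48:
  append 48 at index 1 → [9, 48] (no swap needed)
Insert 15:
  append 15 at index 2 → [9, 48, 15] (no swap needed)
Insert 14:
  append 14 at index 3 → [9, 48, 15, 14]
  14 < parent 48 at index 1, swap → [9, 14, 15, 48]
Insert 39:
  append 39 at index 4 → [9, 14, 15, 48, 39] (no swap needed)
Insert 33:
  append 33 at index 5 → [9, 14, 15, 48, 39, 33] (no swap needed)
Insert 56:
  append 56 at index 6 → [9, 14, 15, 48, 39, 33, 56] (no swap needed)
Insert 12:
  append 12 at index 7 → [9, 14, 15, 48, 39, 33, 56, 12]
  12 < parent 48 at index 3, swap → [9, 14, 15, 12, 39, 33, 56, 48]
  12 < parent 14 at index 1, swap → [9, 12, 15, 14, 39, 33, 56, 48]
Insert 26:
  append 26 at index 8 → [9, 12, 15, 14, 39, 33, 56, 48, 26] (no swap needed)
Insert 38:
  append 38 at index 9 → [9, 12, 15, 14, 39, 33, 56, 48, 26, 38]
  38 < parent 39 at index 4, swap → [9, 12, 15, 14, 38, 33, 56, 48, 26, 39]
Insert 17:
  append 17 at index 10 → [9, 12, 15, 14, 38, 33, 56, 48, 26, 39, 17]
  17 < parent 38 at index 4, swap → [9, 12, 15, 14, 17, 33, 56, 48, 26, 39, 38]
Insert 23:
  append 23 at index 11 → [9, 12, 15, 14, 17, 33, 56, 48, 26, 39, 38, 23]
  23 < parent 33 at index 5, swap → [9, 12, 15, 14, 17, 23, 56, 48, 26, 39, 38, 33]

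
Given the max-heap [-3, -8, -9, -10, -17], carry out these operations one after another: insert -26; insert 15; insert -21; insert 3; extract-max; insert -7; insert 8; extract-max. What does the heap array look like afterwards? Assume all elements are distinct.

insert -26:
  append -26 at index 5 → [-3, -8, -9, -10, -17, -26] (no swap needed)
insert 15:
  append 15 at index 6 → [-3, -8, -9, -10, -17, -26, 15]
  15 > parent -9 at index 2, swap → [-3, -8, 15, -10, -17, -26, -9]
  15 > parent -3 at index 0, swap → [15, -8, -3, -10, -17, -26, -9]
insert -21:
  append -21 at index 7 → [15, -8, -3, -10, -17, -26, -9, -21] (no swap needed)
insert 3:
  append 3 at index 8 → [15, -8, -3, -10, -17, -26, -9, -21, 3]
  3 > parent -10 at index 3, swap → [15, -8, -3, 3, -17, -26, -9, -21, -10]
  3 > parent -8 at index 1, swap → [15, 3, -3, -8, -17, -26, -9, -21, -10]
extract-max → returns 15:
  remove root 15; move last element -10 to root → [-10, 3, -3, -8, -17, -26, -9, -21]
  -10 vs larger child 3 at index 1, swap → [3, -10, -3, -8, -17, -26, -9, -21]
  -10 vs larger child -8 at index 3, swap → [3, -8, -3, -10, -17, -26, -9, -21]
insert -7:
  append -7 at index 8 → [3, -8, -3, -10, -17, -26, -9, -21, -7]
  -7 > parent -10 at index 3, swap → [3, -8, -3, -7, -17, -26, -9, -21, -10]
  -7 > parent -8 at index 1, swap → [3, -7, -3, -8, -17, -26, -9, -21, -10]
insert 8:
  append 8 at index 9 → [3, -7, -3, -8, -17, -26, -9, -21, -10, 8]
  8 > parent -17 at index 4, swap → [3, -7, -3, -8, 8, -26, -9, -21, -10, -17]
  8 > parent -7 at index 1, swap → [3, 8, -3, -8, -7, -26, -9, -21, -10, -17]
  8 > parent 3 at index 0, swap → [8, 3, -3, -8, -7, -26, -9, -21, -10, -17]
extract-max → returns 8:
  remove root 8; move last element -17 to root → [-17, 3, -3, -8, -7, -26, -9, -21, -10]
  -17 vs larger child 3 at index 1, swap → [3, -17, -3, -8, -7, -26, -9, -21, -10]
  -17 vs larger child -7 at index 4, swap → [3, -7, -3, -8, -17, -26, -9, -21, -10]

[3, -7, -3, -8, -17, -26, -9, -21, -10]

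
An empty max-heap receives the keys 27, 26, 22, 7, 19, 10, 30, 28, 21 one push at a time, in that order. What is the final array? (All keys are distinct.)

Insert 27:
  append 27 at index 0 → [27] (no swap needed)
Insert 26:
  append 26 at index 1 → [27, 26] (no swap needed)
Insert 22:
  append 22 at index 2 → [27, 26, 22] (no swap needed)
Insert 7:
  append 7 at index 3 → [27, 26, 22, 7] (no swap needed)
Insert 19:
  append 19 at index 4 → [27, 26, 22, 7, 19] (no swap needed)
Insert 10:
  append 10 at index 5 → [27, 26, 22, 7, 19, 10] (no swap needed)
Insert 30:
  append 30 at index 6 → [27, 26, 22, 7, 19, 10, 30]
  30 > parent 22 at index 2, swap → [27, 26, 30, 7, 19, 10, 22]
  30 > parent 27 at index 0, swap → [30, 26, 27, 7, 19, 10, 22]
Insert 28:
  append 28 at index 7 → [30, 26, 27, 7, 19, 10, 22, 28]
  28 > parent 7 at index 3, swap → [30, 26, 27, 28, 19, 10, 22, 7]
  28 > parent 26 at index 1, swap → [30, 28, 27, 26, 19, 10, 22, 7]
Insert 21:
  append 21 at index 8 → [30, 28, 27, 26, 19, 10, 22, 7, 21] (no swap needed)

[30, 28, 27, 26, 19, 10, 22, 7, 21]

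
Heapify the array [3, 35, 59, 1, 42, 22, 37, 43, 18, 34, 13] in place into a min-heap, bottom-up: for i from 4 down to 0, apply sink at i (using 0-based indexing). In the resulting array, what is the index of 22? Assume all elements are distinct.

2

sift down from index 4:
  42 vs smaller child 13 at index 10, swap → [3, 35, 59, 1, 13, 22, 37, 43, 18, 34, 42]
sift down from index 3: already satisfies heap property
sift down from index 2:
  59 vs smaller child 22 at index 5, swap → [3, 35, 22, 1, 13, 59, 37, 43, 18, 34, 42]
sift down from index 1:
  35 vs smaller child 1 at index 3, swap → [3, 1, 22, 35, 13, 59, 37, 43, 18, 34, 42]
  35 vs smaller child 18 at index 8, swap → [3, 1, 22, 18, 13, 59, 37, 43, 35, 34, 42]
sift down from index 0:
  3 vs smaller child 1 at index 1, swap → [1, 3, 22, 18, 13, 59, 37, 43, 35, 34, 42]
resulting array: [1, 3, 22, 18, 13, 59, 37, 43, 35, 34, 42]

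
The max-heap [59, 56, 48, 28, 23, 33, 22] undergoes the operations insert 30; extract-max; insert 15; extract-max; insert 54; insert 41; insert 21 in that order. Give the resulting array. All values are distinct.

[54, 48, 33, 41, 23, 15, 22, 28, 30, 21]

insert 30:
  append 30 at index 7 → [59, 56, 48, 28, 23, 33, 22, 30]
  30 > parent 28 at index 3, swap → [59, 56, 48, 30, 23, 33, 22, 28]
extract-max → returns 59:
  remove root 59; move last element 28 to root → [28, 56, 48, 30, 23, 33, 22]
  28 vs larger child 56 at index 1, swap → [56, 28, 48, 30, 23, 33, 22]
  28 vs larger child 30 at index 3, swap → [56, 30, 48, 28, 23, 33, 22]
insert 15:
  append 15 at index 7 → [56, 30, 48, 28, 23, 33, 22, 15] (no swap needed)
extract-max → returns 56:
  remove root 56; move last element 15 to root → [15, 30, 48, 28, 23, 33, 22]
  15 vs larger child 48 at index 2, swap → [48, 30, 15, 28, 23, 33, 22]
  15 vs larger child 33 at index 5, swap → [48, 30, 33, 28, 23, 15, 22]
insert 54:
  append 54 at index 7 → [48, 30, 33, 28, 23, 15, 22, 54]
  54 > parent 28 at index 3, swap → [48, 30, 33, 54, 23, 15, 22, 28]
  54 > parent 30 at index 1, swap → [48, 54, 33, 30, 23, 15, 22, 28]
  54 > parent 48 at index 0, swap → [54, 48, 33, 30, 23, 15, 22, 28]
insert 41:
  append 41 at index 8 → [54, 48, 33, 30, 23, 15, 22, 28, 41]
  41 > parent 30 at index 3, swap → [54, 48, 33, 41, 23, 15, 22, 28, 30]
insert 21:
  append 21 at index 9 → [54, 48, 33, 41, 23, 15, 22, 28, 30, 21] (no swap needed)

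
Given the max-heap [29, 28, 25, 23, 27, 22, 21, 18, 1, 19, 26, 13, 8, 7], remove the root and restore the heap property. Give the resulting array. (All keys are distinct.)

remove root 29; move last element 7 to root → [7, 28, 25, 23, 27, 22, 21, 18, 1, 19, 26, 13, 8]
7 vs larger child 28 at index 1, swap → [28, 7, 25, 23, 27, 22, 21, 18, 1, 19, 26, 13, 8]
7 vs larger child 27 at index 4, swap → [28, 27, 25, 23, 7, 22, 21, 18, 1, 19, 26, 13, 8]
7 vs larger child 26 at index 10, swap → [28, 27, 25, 23, 26, 22, 21, 18, 1, 19, 7, 13, 8]

[28, 27, 25, 23, 26, 22, 21, 18, 1, 19, 7, 13, 8]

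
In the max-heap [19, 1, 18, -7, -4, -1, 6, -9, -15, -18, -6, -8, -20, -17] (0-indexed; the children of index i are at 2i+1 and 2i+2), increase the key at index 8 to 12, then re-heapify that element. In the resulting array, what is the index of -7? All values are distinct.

set index 8 from -15 to 12 → [19, 1, 18, -7, -4, -1, 6, -9, 12, -18, -6, -8, -20, -17]
12 > parent -7 at index 3, swap → [19, 1, 18, 12, -4, -1, 6, -9, -7, -18, -6, -8, -20, -17]
12 > parent 1 at index 1, swap → [19, 12, 18, 1, -4, -1, 6, -9, -7, -18, -6, -8, -20, -17]
resulting array: [19, 12, 18, 1, -4, -1, 6, -9, -7, -18, -6, -8, -20, -17]

8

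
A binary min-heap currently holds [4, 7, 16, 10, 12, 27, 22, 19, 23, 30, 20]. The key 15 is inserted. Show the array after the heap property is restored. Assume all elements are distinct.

append 15 at index 11 → [4, 7, 16, 10, 12, 27, 22, 19, 23, 30, 20, 15]
15 < parent 27 at index 5, swap → [4, 7, 16, 10, 12, 15, 22, 19, 23, 30, 20, 27]
15 < parent 16 at index 2, swap → [4, 7, 15, 10, 12, 16, 22, 19, 23, 30, 20, 27]

[4, 7, 15, 10, 12, 16, 22, 19, 23, 30, 20, 27]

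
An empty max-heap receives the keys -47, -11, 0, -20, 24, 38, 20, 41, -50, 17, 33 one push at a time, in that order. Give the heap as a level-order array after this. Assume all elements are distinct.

[41, 38, 24, 0, 33, -11, 20, -47, -50, -20, 17]

Insert -47:
  append -47 at index 0 → [-47] (no swap needed)
Insert -11:
  append -11 at index 1 → [-47, -11]
  -11 > parent -47 at index 0, swap → [-11, -47]
Insert 0:
  append 0 at index 2 → [-11, -47, 0]
  0 > parent -11 at index 0, swap → [0, -47, -11]
Insert -20:
  append -20 at index 3 → [0, -47, -11, -20]
  -20 > parent -47 at index 1, swap → [0, -20, -11, -47]
Insert 24:
  append 24 at index 4 → [0, -20, -11, -47, 24]
  24 > parent -20 at index 1, swap → [0, 24, -11, -47, -20]
  24 > parent 0 at index 0, swap → [24, 0, -11, -47, -20]
Insert 38:
  append 38 at index 5 → [24, 0, -11, -47, -20, 38]
  38 > parent -11 at index 2, swap → [24, 0, 38, -47, -20, -11]
  38 > parent 24 at index 0, swap → [38, 0, 24, -47, -20, -11]
Insert 20:
  append 20 at index 6 → [38, 0, 24, -47, -20, -11, 20] (no swap needed)
Insert 41:
  append 41 at index 7 → [38, 0, 24, -47, -20, -11, 20, 41]
  41 > parent -47 at index 3, swap → [38, 0, 24, 41, -20, -11, 20, -47]
  41 > parent 0 at index 1, swap → [38, 41, 24, 0, -20, -11, 20, -47]
  41 > parent 38 at index 0, swap → [41, 38, 24, 0, -20, -11, 20, -47]
Insert -50:
  append -50 at index 8 → [41, 38, 24, 0, -20, -11, 20, -47, -50] (no swap needed)
Insert 17:
  append 17 at index 9 → [41, 38, 24, 0, -20, -11, 20, -47, -50, 17]
  17 > parent -20 at index 4, swap → [41, 38, 24, 0, 17, -11, 20, -47, -50, -20]
Insert 33:
  append 33 at index 10 → [41, 38, 24, 0, 17, -11, 20, -47, -50, -20, 33]
  33 > parent 17 at index 4, swap → [41, 38, 24, 0, 33, -11, 20, -47, -50, -20, 17]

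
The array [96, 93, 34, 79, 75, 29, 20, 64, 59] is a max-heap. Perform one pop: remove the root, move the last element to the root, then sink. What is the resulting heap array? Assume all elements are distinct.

remove root 96; move last element 59 to root → [59, 93, 34, 79, 75, 29, 20, 64]
59 vs larger child 93 at index 1, swap → [93, 59, 34, 79, 75, 29, 20, 64]
59 vs larger child 79 at index 3, swap → [93, 79, 34, 59, 75, 29, 20, 64]
59 vs only child 64 at index 7, swap → [93, 79, 34, 64, 75, 29, 20, 59]

[93, 79, 34, 64, 75, 29, 20, 59]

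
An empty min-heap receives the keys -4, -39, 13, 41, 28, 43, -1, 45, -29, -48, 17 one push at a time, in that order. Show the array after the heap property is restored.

[-48, -39, -1, -4, -29, 43, 13, 45, 41, 28, 17]

Insert -4:
  append -4 at index 0 → [-4] (no swap needed)
Insert -39:
  append -39 at index 1 → [-4, -39]
  -39 < parent -4 at index 0, swap → [-39, -4]
Insert 13:
  append 13 at index 2 → [-39, -4, 13] (no swap needed)
Insert 41:
  append 41 at index 3 → [-39, -4, 13, 41] (no swap needed)
Insert 28:
  append 28 at index 4 → [-39, -4, 13, 41, 28] (no swap needed)
Insert 43:
  append 43 at index 5 → [-39, -4, 13, 41, 28, 43] (no swap needed)
Insert -1:
  append -1 at index 6 → [-39, -4, 13, 41, 28, 43, -1]
  -1 < parent 13 at index 2, swap → [-39, -4, -1, 41, 28, 43, 13]
Insert 45:
  append 45 at index 7 → [-39, -4, -1, 41, 28, 43, 13, 45] (no swap needed)
Insert -29:
  append -29 at index 8 → [-39, -4, -1, 41, 28, 43, 13, 45, -29]
  -29 < parent 41 at index 3, swap → [-39, -4, -1, -29, 28, 43, 13, 45, 41]
  -29 < parent -4 at index 1, swap → [-39, -29, -1, -4, 28, 43, 13, 45, 41]
Insert -48:
  append -48 at index 9 → [-39, -29, -1, -4, 28, 43, 13, 45, 41, -48]
  -48 < parent 28 at index 4, swap → [-39, -29, -1, -4, -48, 43, 13, 45, 41, 28]
  -48 < parent -29 at index 1, swap → [-39, -48, -1, -4, -29, 43, 13, 45, 41, 28]
  -48 < parent -39 at index 0, swap → [-48, -39, -1, -4, -29, 43, 13, 45, 41, 28]
Insert 17:
  append 17 at index 10 → [-48, -39, -1, -4, -29, 43, 13, 45, 41, 28, 17] (no swap needed)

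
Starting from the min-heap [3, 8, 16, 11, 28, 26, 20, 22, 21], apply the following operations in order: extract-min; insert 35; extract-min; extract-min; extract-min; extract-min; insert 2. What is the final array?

extract-min → returns 3:
  remove root 3; move last element 21 to root → [21, 8, 16, 11, 28, 26, 20, 22]
  21 vs smaller child 8 at index 1, swap → [8, 21, 16, 11, 28, 26, 20, 22]
  21 vs smaller child 11 at index 3, swap → [8, 11, 16, 21, 28, 26, 20, 22]
insert 35:
  append 35 at index 8 → [8, 11, 16, 21, 28, 26, 20, 22, 35] (no swap needed)
extract-min → returns 8:
  remove root 8; move last element 35 to root → [35, 11, 16, 21, 28, 26, 20, 22]
  35 vs smaller child 11 at index 1, swap → [11, 35, 16, 21, 28, 26, 20, 22]
  35 vs smaller child 21 at index 3, swap → [11, 21, 16, 35, 28, 26, 20, 22]
  35 vs only child 22 at index 7, swap → [11, 21, 16, 22, 28, 26, 20, 35]
extract-min → returns 11:
  remove root 11; move last element 35 to root → [35, 21, 16, 22, 28, 26, 20]
  35 vs smaller child 16 at index 2, swap → [16, 21, 35, 22, 28, 26, 20]
  35 vs smaller child 20 at index 6, swap → [16, 21, 20, 22, 28, 26, 35]
extract-min → returns 16:
  remove root 16; move last element 35 to root → [35, 21, 20, 22, 28, 26]
  35 vs smaller child 20 at index 2, swap → [20, 21, 35, 22, 28, 26]
  35 vs only child 26 at index 5, swap → [20, 21, 26, 22, 28, 35]
extract-min → returns 20:
  remove root 20; move last element 35 to root → [35, 21, 26, 22, 28]
  35 vs smaller child 21 at index 1, swap → [21, 35, 26, 22, 28]
  35 vs smaller child 22 at index 3, swap → [21, 22, 26, 35, 28]
insert 2:
  append 2 at index 5 → [21, 22, 26, 35, 28, 2]
  2 < parent 26 at index 2, swap → [21, 22, 2, 35, 28, 26]
  2 < parent 21 at index 0, swap → [2, 22, 21, 35, 28, 26]

[2, 22, 21, 35, 28, 26]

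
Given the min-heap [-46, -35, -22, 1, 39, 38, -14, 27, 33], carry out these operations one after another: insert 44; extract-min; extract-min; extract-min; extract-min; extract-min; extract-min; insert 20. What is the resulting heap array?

[20, 33, 39, 44, 38]

insert 44:
  append 44 at index 9 → [-46, -35, -22, 1, 39, 38, -14, 27, 33, 44] (no swap needed)
extract-min → returns -46:
  remove root -46; move last element 44 to root → [44, -35, -22, 1, 39, 38, -14, 27, 33]
  44 vs smaller child -35 at index 1, swap → [-35, 44, -22, 1, 39, 38, -14, 27, 33]
  44 vs smaller child 1 at index 3, swap → [-35, 1, -22, 44, 39, 38, -14, 27, 33]
  44 vs smaller child 27 at index 7, swap → [-35, 1, -22, 27, 39, 38, -14, 44, 33]
extract-min → returns -35:
  remove root -35; move last element 33 to root → [33, 1, -22, 27, 39, 38, -14, 44]
  33 vs smaller child -22 at index 2, swap → [-22, 1, 33, 27, 39, 38, -14, 44]
  33 vs smaller child -14 at index 6, swap → [-22, 1, -14, 27, 39, 38, 33, 44]
extract-min → returns -22:
  remove root -22; move last element 44 to root → [44, 1, -14, 27, 39, 38, 33]
  44 vs smaller child -14 at index 2, swap → [-14, 1, 44, 27, 39, 38, 33]
  44 vs smaller child 33 at index 6, swap → [-14, 1, 33, 27, 39, 38, 44]
extract-min → returns -14:
  remove root -14; move last element 44 to root → [44, 1, 33, 27, 39, 38]
  44 vs smaller child 1 at index 1, swap → [1, 44, 33, 27, 39, 38]
  44 vs smaller child 27 at index 3, swap → [1, 27, 33, 44, 39, 38]
extract-min → returns 1:
  remove root 1; move last element 38 to root → [38, 27, 33, 44, 39]
  38 vs smaller child 27 at index 1, swap → [27, 38, 33, 44, 39]
extract-min → returns 27:
  remove root 27; move last element 39 to root → [39, 38, 33, 44]
  39 vs smaller child 33 at index 2, swap → [33, 38, 39, 44]
insert 20:
  append 20 at index 4 → [33, 38, 39, 44, 20]
  20 < parent 38 at index 1, swap → [33, 20, 39, 44, 38]
  20 < parent 33 at index 0, swap → [20, 33, 39, 44, 38]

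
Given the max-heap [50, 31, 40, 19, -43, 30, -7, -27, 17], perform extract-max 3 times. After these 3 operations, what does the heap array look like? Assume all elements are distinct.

extract-max #1 returns 50:
  remove root 50; move last element 17 to root → [17, 31, 40, 19, -43, 30, -7, -27]
  17 vs larger child 40 at index 2, swap → [40, 31, 17, 19, -43, 30, -7, -27]
  17 vs larger child 30 at index 5, swap → [40, 31, 30, 19, -43, 17, -7, -27]
extract-max #2 returns 40:
  remove root 40; move last element -27 to root → [-27, 31, 30, 19, -43, 17, -7]
  -27 vs larger child 31 at index 1, swap → [31, -27, 30, 19, -43, 17, -7]
  -27 vs larger child 19 at index 3, swap → [31, 19, 30, -27, -43, 17, -7]
extract-max #3 returns 31:
  remove root 31; move last element -7 to root → [-7, 19, 30, -27, -43, 17]
  -7 vs larger child 30 at index 2, swap → [30, 19, -7, -27, -43, 17]
  -7 vs only child 17 at index 5, swap → [30, 19, 17, -27, -43, -7]

[30, 19, 17, -27, -43, -7]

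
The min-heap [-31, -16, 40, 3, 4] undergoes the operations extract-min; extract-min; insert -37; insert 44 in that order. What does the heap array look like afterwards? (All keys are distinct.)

extract-min → returns -31:
  remove root -31; move last element 4 to root → [4, -16, 40, 3]
  4 vs smaller child -16 at index 1, swap → [-16, 4, 40, 3]
  4 vs only child 3 at index 3, swap → [-16, 3, 40, 4]
extract-min → returns -16:
  remove root -16; move last element 4 to root → [4, 3, 40]
  4 vs smaller child 3 at index 1, swap → [3, 4, 40]
insert -37:
  append -37 at index 3 → [3, 4, 40, -37]
  -37 < parent 4 at index 1, swap → [3, -37, 40, 4]
  -37 < parent 3 at index 0, swap → [-37, 3, 40, 4]
insert 44:
  append 44 at index 4 → [-37, 3, 40, 4, 44] (no swap needed)

[-37, 3, 40, 4, 44]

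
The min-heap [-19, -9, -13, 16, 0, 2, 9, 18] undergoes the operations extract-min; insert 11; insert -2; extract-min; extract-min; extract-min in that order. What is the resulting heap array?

extract-min → returns -19:
  remove root -19; move last element 18 to root → [18, -9, -13, 16, 0, 2, 9]
  18 vs smaller child -13 at index 2, swap → [-13, -9, 18, 16, 0, 2, 9]
  18 vs smaller child 2 at index 5, swap → [-13, -9, 2, 16, 0, 18, 9]
insert 11:
  append 11 at index 7 → [-13, -9, 2, 16, 0, 18, 9, 11]
  11 < parent 16 at index 3, swap → [-13, -9, 2, 11, 0, 18, 9, 16]
insert -2:
  append -2 at index 8 → [-13, -9, 2, 11, 0, 18, 9, 16, -2]
  -2 < parent 11 at index 3, swap → [-13, -9, 2, -2, 0, 18, 9, 16, 11]
extract-min → returns -13:
  remove root -13; move last element 11 to root → [11, -9, 2, -2, 0, 18, 9, 16]
  11 vs smaller child -9 at index 1, swap → [-9, 11, 2, -2, 0, 18, 9, 16]
  11 vs smaller child -2 at index 3, swap → [-9, -2, 2, 11, 0, 18, 9, 16]
extract-min → returns -9:
  remove root -9; move last element 16 to root → [16, -2, 2, 11, 0, 18, 9]
  16 vs smaller child -2 at index 1, swap → [-2, 16, 2, 11, 0, 18, 9]
  16 vs smaller child 0 at index 4, swap → [-2, 0, 2, 11, 16, 18, 9]
extract-min → returns -2:
  remove root -2; move last element 9 to root → [9, 0, 2, 11, 16, 18]
  9 vs smaller child 0 at index 1, swap → [0, 9, 2, 11, 16, 18]

[0, 9, 2, 11, 16, 18]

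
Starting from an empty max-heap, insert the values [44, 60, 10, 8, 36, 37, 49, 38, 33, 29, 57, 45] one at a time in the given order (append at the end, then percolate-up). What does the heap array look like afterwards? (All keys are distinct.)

[60, 57, 49, 38, 44, 45, 37, 8, 33, 29, 36, 10]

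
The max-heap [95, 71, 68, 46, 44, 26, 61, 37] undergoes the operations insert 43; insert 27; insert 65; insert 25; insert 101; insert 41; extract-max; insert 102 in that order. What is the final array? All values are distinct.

insert 43:
  append 43 at index 8 → [95, 71, 68, 46, 44, 26, 61, 37, 43] (no swap needed)
insert 27:
  append 27 at index 9 → [95, 71, 68, 46, 44, 26, 61, 37, 43, 27] (no swap needed)
insert 65:
  append 65 at index 10 → [95, 71, 68, 46, 44, 26, 61, 37, 43, 27, 65]
  65 > parent 44 at index 4, swap → [95, 71, 68, 46, 65, 26, 61, 37, 43, 27, 44]
insert 25:
  append 25 at index 11 → [95, 71, 68, 46, 65, 26, 61, 37, 43, 27, 44, 25] (no swap needed)
insert 101:
  append 101 at index 12 → [95, 71, 68, 46, 65, 26, 61, 37, 43, 27, 44, 25, 101]
  101 > parent 26 at index 5, swap → [95, 71, 68, 46, 65, 101, 61, 37, 43, 27, 44, 25, 26]
  101 > parent 68 at index 2, swap → [95, 71, 101, 46, 65, 68, 61, 37, 43, 27, 44, 25, 26]
  101 > parent 95 at index 0, swap → [101, 71, 95, 46, 65, 68, 61, 37, 43, 27, 44, 25, 26]
insert 41:
  append 41 at index 13 → [101, 71, 95, 46, 65, 68, 61, 37, 43, 27, 44, 25, 26, 41] (no swap needed)
extract-max → returns 101:
  remove root 101; move last element 41 to root → [41, 71, 95, 46, 65, 68, 61, 37, 43, 27, 44, 25, 26]
  41 vs larger child 95 at index 2, swap → [95, 71, 41, 46, 65, 68, 61, 37, 43, 27, 44, 25, 26]
  41 vs larger child 68 at index 5, swap → [95, 71, 68, 46, 65, 41, 61, 37, 43, 27, 44, 25, 26]
insert 102:
  append 102 at index 13 → [95, 71, 68, 46, 65, 41, 61, 37, 43, 27, 44, 25, 26, 102]
  102 > parent 61 at index 6, swap → [95, 71, 68, 46, 65, 41, 102, 37, 43, 27, 44, 25, 26, 61]
  102 > parent 68 at index 2, swap → [95, 71, 102, 46, 65, 41, 68, 37, 43, 27, 44, 25, 26, 61]
  102 > parent 95 at index 0, swap → [102, 71, 95, 46, 65, 41, 68, 37, 43, 27, 44, 25, 26, 61]

[102, 71, 95, 46, 65, 41, 68, 37, 43, 27, 44, 25, 26, 61]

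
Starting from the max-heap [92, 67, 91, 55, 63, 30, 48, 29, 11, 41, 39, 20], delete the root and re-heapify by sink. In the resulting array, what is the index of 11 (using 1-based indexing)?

remove root 92; move last element 20 to root → [20, 67, 91, 55, 63, 30, 48, 29, 11, 41, 39]
20 vs larger child 91 at index 3, swap → [91, 67, 20, 55, 63, 30, 48, 29, 11, 41, 39]
20 vs larger child 48 at index 7, swap → [91, 67, 48, 55, 63, 30, 20, 29, 11, 41, 39]
resulting array: [91, 67, 48, 55, 63, 30, 20, 29, 11, 41, 39]

9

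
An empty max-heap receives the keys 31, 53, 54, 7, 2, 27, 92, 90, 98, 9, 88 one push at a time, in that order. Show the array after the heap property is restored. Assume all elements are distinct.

[98, 92, 54, 90, 88, 27, 53, 7, 31, 2, 9]

Insert 31:
  append 31 at index 0 → [31] (no swap needed)
Insert 53:
  append 53 at index 1 → [31, 53]
  53 > parent 31 at index 0, swap → [53, 31]
Insert 54:
  append 54 at index 2 → [53, 31, 54]
  54 > parent 53 at index 0, swap → [54, 31, 53]
Insert 7:
  append 7 at index 3 → [54, 31, 53, 7] (no swap needed)
Insert 2:
  append 2 at index 4 → [54, 31, 53, 7, 2] (no swap needed)
Insert 27:
  append 27 at index 5 → [54, 31, 53, 7, 2, 27] (no swap needed)
Insert 92:
  append 92 at index 6 → [54, 31, 53, 7, 2, 27, 92]
  92 > parent 53 at index 2, swap → [54, 31, 92, 7, 2, 27, 53]
  92 > parent 54 at index 0, swap → [92, 31, 54, 7, 2, 27, 53]
Insert 90:
  append 90 at index 7 → [92, 31, 54, 7, 2, 27, 53, 90]
  90 > parent 7 at index 3, swap → [92, 31, 54, 90, 2, 27, 53, 7]
  90 > parent 31 at index 1, swap → [92, 90, 54, 31, 2, 27, 53, 7]
Insert 98:
  append 98 at index 8 → [92, 90, 54, 31, 2, 27, 53, 7, 98]
  98 > parent 31 at index 3, swap → [92, 90, 54, 98, 2, 27, 53, 7, 31]
  98 > parent 90 at index 1, swap → [92, 98, 54, 90, 2, 27, 53, 7, 31]
  98 > parent 92 at index 0, swap → [98, 92, 54, 90, 2, 27, 53, 7, 31]
Insert 9:
  append 9 at index 9 → [98, 92, 54, 90, 2, 27, 53, 7, 31, 9]
  9 > parent 2 at index 4, swap → [98, 92, 54, 90, 9, 27, 53, 7, 31, 2]
Insert 88:
  append 88 at index 10 → [98, 92, 54, 90, 9, 27, 53, 7, 31, 2, 88]
  88 > parent 9 at index 4, swap → [98, 92, 54, 90, 88, 27, 53, 7, 31, 2, 9]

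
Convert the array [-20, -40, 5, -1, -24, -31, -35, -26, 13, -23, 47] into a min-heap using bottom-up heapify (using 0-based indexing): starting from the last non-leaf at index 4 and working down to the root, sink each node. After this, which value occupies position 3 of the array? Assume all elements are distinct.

sift down from index 4: already satisfies heap property
sift down from index 3:
  -1 vs smaller child -26 at index 7, swap → [-20, -40, 5, -26, -24, -31, -35, -1, 13, -23, 47]
sift down from index 2:
  5 vs smaller child -35 at index 6, swap → [-20, -40, -35, -26, -24, -31, 5, -1, 13, -23, 47]
sift down from index 1: already satisfies heap property
sift down from index 0:
  -20 vs smaller child -40 at index 1, swap → [-40, -20, -35, -26, -24, -31, 5, -1, 13, -23, 47]
  -20 vs smaller child -26 at index 3, swap → [-40, -26, -35, -20, -24, -31, 5, -1, 13, -23, 47]
resulting array: [-40, -26, -35, -20, -24, -31, 5, -1, 13, -23, 47]

-20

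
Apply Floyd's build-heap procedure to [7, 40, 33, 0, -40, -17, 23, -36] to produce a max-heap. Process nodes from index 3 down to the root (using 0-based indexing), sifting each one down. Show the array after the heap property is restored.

sift down from index 3: already satisfies heap property
sift down from index 2: already satisfies heap property
sift down from index 1: already satisfies heap property
sift down from index 0:
  7 vs larger child 40 at index 1, swap → [40, 7, 33, 0, -40, -17, 23, -36]

[40, 7, 33, 0, -40, -17, 23, -36]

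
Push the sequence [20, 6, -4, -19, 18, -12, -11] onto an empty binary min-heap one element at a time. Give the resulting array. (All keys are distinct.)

Insert 20:
  append 20 at index 0 → [20] (no swap needed)
Insert 6:
  append 6 at index 1 → [20, 6]
  6 < parent 20 at index 0, swap → [6, 20]
Insert -4:
  append -4 at index 2 → [6, 20, -4]
  -4 < parent 6 at index 0, swap → [-4, 20, 6]
Insert -19:
  append -19 at index 3 → [-4, 20, 6, -19]
  -19 < parent 20 at index 1, swap → [-4, -19, 6, 20]
  -19 < parent -4 at index 0, swap → [-19, -4, 6, 20]
Insert 18:
  append 18 at index 4 → [-19, -4, 6, 20, 18] (no swap needed)
Insert -12:
  append -12 at index 5 → [-19, -4, 6, 20, 18, -12]
  -12 < parent 6 at index 2, swap → [-19, -4, -12, 20, 18, 6]
Insert -11:
  append -11 at index 6 → [-19, -4, -12, 20, 18, 6, -11] (no swap needed)

[-19, -4, -12, 20, 18, 6, -11]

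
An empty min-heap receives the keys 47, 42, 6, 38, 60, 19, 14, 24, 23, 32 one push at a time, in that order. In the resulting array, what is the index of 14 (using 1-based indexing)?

3

Insert 47:
  append 47 at index 1 → [47] (no swap needed)
Insert 42:
  append 42 at index 2 → [47, 42]
  42 < parent 47 at index 1, swap → [42, 47]
Insert 6:
  append 6 at index 3 → [42, 47, 6]
  6 < parent 42 at index 1, swap → [6, 47, 42]
Insert 38:
  append 38 at index 4 → [6, 47, 42, 38]
  38 < parent 47 at index 2, swap → [6, 38, 42, 47]
Insert 60:
  append 60 at index 5 → [6, 38, 42, 47, 60] (no swap needed)
Insert 19:
  append 19 at index 6 → [6, 38, 42, 47, 60, 19]
  19 < parent 42 at index 3, swap → [6, 38, 19, 47, 60, 42]
Insert 14:
  append 14 at index 7 → [6, 38, 19, 47, 60, 42, 14]
  14 < parent 19 at index 3, swap → [6, 38, 14, 47, 60, 42, 19]
Insert 24:
  append 24 at index 8 → [6, 38, 14, 47, 60, 42, 19, 24]
  24 < parent 47 at index 4, swap → [6, 38, 14, 24, 60, 42, 19, 47]
  24 < parent 38 at index 2, swap → [6, 24, 14, 38, 60, 42, 19, 47]
Insert 23:
  append 23 at index 9 → [6, 24, 14, 38, 60, 42, 19, 47, 23]
  23 < parent 38 at index 4, swap → [6, 24, 14, 23, 60, 42, 19, 47, 38]
  23 < parent 24 at index 2, swap → [6, 23, 14, 24, 60, 42, 19, 47, 38]
Insert 32:
  append 32 at index 10 → [6, 23, 14, 24, 60, 42, 19, 47, 38, 32]
  32 < parent 60 at index 5, swap → [6, 23, 14, 24, 32, 42, 19, 47, 38, 60]
resulting array: [6, 23, 14, 24, 32, 42, 19, 47, 38, 60]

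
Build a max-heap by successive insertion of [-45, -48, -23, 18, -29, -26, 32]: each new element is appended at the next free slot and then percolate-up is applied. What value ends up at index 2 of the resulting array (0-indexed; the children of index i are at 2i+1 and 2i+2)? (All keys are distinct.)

18

Insert -45:
  append -45 at index 0 → [-45] (no swap needed)
Insert -48:
  append -48 at index 1 → [-45, -48] (no swap needed)
Insert -23:
  append -23 at index 2 → [-45, -48, -23]
  -23 > parent -45 at index 0, swap → [-23, -48, -45]
Insert 18:
  append 18 at index 3 → [-23, -48, -45, 18]
  18 > parent -48 at index 1, swap → [-23, 18, -45, -48]
  18 > parent -23 at index 0, swap → [18, -23, -45, -48]
Insert -29:
  append -29 at index 4 → [18, -23, -45, -48, -29] (no swap needed)
Insert -26:
  append -26 at index 5 → [18, -23, -45, -48, -29, -26]
  -26 > parent -45 at index 2, swap → [18, -23, -26, -48, -29, -45]
Insert 32:
  append 32 at index 6 → [18, -23, -26, -48, -29, -45, 32]
  32 > parent -26 at index 2, swap → [18, -23, 32, -48, -29, -45, -26]
  32 > parent 18 at index 0, swap → [32, -23, 18, -48, -29, -45, -26]
resulting array: [32, -23, 18, -48, -29, -45, -26]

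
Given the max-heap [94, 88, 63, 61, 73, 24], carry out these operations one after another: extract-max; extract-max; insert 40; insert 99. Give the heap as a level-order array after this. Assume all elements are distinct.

[99, 61, 73, 24, 40, 63]

extract-max → returns 94:
  remove root 94; move last element 24 to root → [24, 88, 63, 61, 73]
  24 vs larger child 88 at index 1, swap → [88, 24, 63, 61, 73]
  24 vs larger child 73 at index 4, swap → [88, 73, 63, 61, 24]
extract-max → returns 88:
  remove root 88; move last element 24 to root → [24, 73, 63, 61]
  24 vs larger child 73 at index 1, swap → [73, 24, 63, 61]
  24 vs only child 61 at index 3, swap → [73, 61, 63, 24]
insert 40:
  append 40 at index 4 → [73, 61, 63, 24, 40] (no swap needed)
insert 99:
  append 99 at index 5 → [73, 61, 63, 24, 40, 99]
  99 > parent 63 at index 2, swap → [73, 61, 99, 24, 40, 63]
  99 > parent 73 at index 0, swap → [99, 61, 73, 24, 40, 63]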